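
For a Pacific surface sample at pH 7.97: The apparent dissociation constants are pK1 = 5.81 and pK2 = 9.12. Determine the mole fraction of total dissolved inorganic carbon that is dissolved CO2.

α₀ = 1 / (1 + K1/[H⁺] + K1K2/[H⁺]²) = 1 / (1 + 10^+2.16 + 10^+1.01)
   = 1 / (1 + 144.54 + 10.233) = 1/155.78 = 0.006419

α₀ = 0.00642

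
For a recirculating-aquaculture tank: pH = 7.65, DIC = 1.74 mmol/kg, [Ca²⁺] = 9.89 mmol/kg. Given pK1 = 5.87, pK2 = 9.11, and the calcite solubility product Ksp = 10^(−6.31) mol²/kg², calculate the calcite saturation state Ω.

Ω = 1.16

α₂ = 1 / (1 + [H⁺]/K2 + [H⁺]²/(K1K2)) = 1 / (1 + 10^+1.46 + 10^-0.32)
   = 1 / (1 + 28.840 + 0.47863) = 1/30.319 = 0.03298
[CO3²⁻] = α₂ × DIC = 0.03298 × 1.74 = 0.05739 mmol/kg
Ksp = 10^(−6.31) = 4.898×10^-7
Ω = [Ca²⁺][CO3²⁻]/Ksp = (9.89×10^-3)(5.739×10^-5) / 4.898×10^-7 = 1.16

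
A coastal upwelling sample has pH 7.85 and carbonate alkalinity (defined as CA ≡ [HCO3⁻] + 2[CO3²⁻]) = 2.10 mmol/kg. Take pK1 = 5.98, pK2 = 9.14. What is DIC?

CA = [HCO3⁻] + 2[CO3²⁻] = (α₁ + 2α₂)·DIC
At pH 7.85: [H⁺]/K1 = 10^-1.87 = 0.013490, K2/[H⁺] = 10^-1.29 = 0.051286
α₁ = 1/(1 + 0.013490 + 0.051286) = 1/1.0648 = 0.9392; α₂ = α₁·K2/[H⁺] = 0.04817
α₁ + 2α₂ = 1.0355
DIC = CA / (α₁ + 2α₂) = 2.10 / 1.0355 = 2.03 mmol/kg

DIC = 2.03 mmol/kg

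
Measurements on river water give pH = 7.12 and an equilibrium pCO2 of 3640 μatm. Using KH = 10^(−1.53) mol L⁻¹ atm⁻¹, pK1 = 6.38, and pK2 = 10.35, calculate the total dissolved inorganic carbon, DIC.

[CO2*] = KH · pCO2 = 10^(−1.53) × 3640×10^-6 = 1.074×10^-4 mol/L
α₀ = 1/(1 + K1/[H⁺] + K1K2/[H⁺]²) = 1/(1 + 10^+0.74 + 10^-2.49) = 0.1539
DIC = [CO2*]/α₀ = 1.074×10^-4 / 0.1539 = 0.698 mmol/L

DIC = 0.698 mmol/L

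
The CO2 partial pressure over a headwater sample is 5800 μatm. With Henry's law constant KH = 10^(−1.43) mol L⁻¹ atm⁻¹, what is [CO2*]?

KH = 10^(−1.43) = 3.715×10^-2 mol L⁻¹ atm⁻¹
[CO2*] = KH · pCO2 = 3.715×10^-2 × 5800×10^-6 atm = 2.15×10^-4 mol/L

[CO2*] = 215 μmol/L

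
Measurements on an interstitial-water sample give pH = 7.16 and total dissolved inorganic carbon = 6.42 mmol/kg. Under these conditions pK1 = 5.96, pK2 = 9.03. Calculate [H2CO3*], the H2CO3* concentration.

[CO2*] = 0.376 mmol/kg

α₀ = 1 / (1 + K1/[H⁺] + K1K2/[H⁺]²) = 1 / (1 + 10^+1.20 + 10^-0.67)
   = 1 / (1 + 15.849 + 0.21380) = 1/17.063 = 0.05861
[CO2*] = α₀ × DIC = 0.05861 × 6.42 = 0.376 mmol/kg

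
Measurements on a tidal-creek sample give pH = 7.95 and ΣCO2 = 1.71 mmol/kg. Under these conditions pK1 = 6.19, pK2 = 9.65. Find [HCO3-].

[HCO3⁻] = 1.65 mmol/kg

α₁ = 1 / (1 + [H⁺]/K1 + K2/[H⁺]) = 1 / (1 + 10^-1.76 + 10^-1.70)
   = 1 / (1 + 0.017378 + 0.019953) = 1/1.0373 = 0.9640
[HCO3⁻] = α₁ × DIC = 0.9640 × 1.71 = 1.65 mmol/kg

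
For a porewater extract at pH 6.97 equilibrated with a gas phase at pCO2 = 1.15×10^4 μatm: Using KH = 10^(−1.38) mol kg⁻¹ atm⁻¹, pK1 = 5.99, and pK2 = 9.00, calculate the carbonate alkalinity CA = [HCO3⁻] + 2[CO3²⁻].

CA = 4.66 mmol/kg

[CO2*] = KH · pCO2 = 10^(−1.38) × 1.15×10^4×10^-6 = 4.794×10^-4 mol/kg
α₀ = 1/(1 + K1/[H⁺] + K1K2/[H⁺]²) = 1/(1 + 10^+0.98 + 10^-1.05) = 0.09399
DIC = [CO2*]/α₀ = 4.794×10^-4 / 0.09399 = 5.100 mmol/kg
CA = (α₁ + 2α₂)·DIC = (0.8976 + 2×0.008377) × 5.100 = 4.66 mmol/kg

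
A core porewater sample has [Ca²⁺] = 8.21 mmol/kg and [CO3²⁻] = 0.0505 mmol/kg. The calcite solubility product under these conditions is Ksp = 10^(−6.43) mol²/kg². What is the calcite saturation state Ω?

Ksp = 10^(−6.43) = 3.715×10^-7
Ω = [Ca²⁺][CO3²⁻]/Ksp = (8.21×10^-3)(0.0505×10^-3) / 3.715×10^-7 = 1.12

Ω = 1.12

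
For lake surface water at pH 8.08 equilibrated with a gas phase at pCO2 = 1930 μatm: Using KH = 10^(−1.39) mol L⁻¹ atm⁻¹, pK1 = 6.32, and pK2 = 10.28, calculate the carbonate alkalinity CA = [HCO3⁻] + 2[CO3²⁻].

[CO2*] = KH · pCO2 = 10^(−1.39) × 1930×10^-6 = 7.862×10^-5 mol/L
α₀ = 1/(1 + K1/[H⁺] + K1K2/[H⁺]²) = 1/(1 + 10^+1.76 + 10^-0.44) = 0.01698
DIC = [CO2*]/α₀ = 7.862×10^-5 / 0.01698 = 4.632 mmol/L
CA = (α₁ + 2α₂)·DIC = (0.9769 + 2×0.006164) × 4.632 = 4.58 mmol/L

CA = 4.58 mmol/L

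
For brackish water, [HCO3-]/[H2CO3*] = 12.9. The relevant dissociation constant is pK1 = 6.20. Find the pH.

pH = 7.31

From K1 = [H⁺][HCO3-]/[H2CO3*]:  pH = pK1 + log₁₀([HCO3-]/[H2CO3*])
log₁₀(12.9) = +1.111
pH = 6.20 + (+1.111) = 7.31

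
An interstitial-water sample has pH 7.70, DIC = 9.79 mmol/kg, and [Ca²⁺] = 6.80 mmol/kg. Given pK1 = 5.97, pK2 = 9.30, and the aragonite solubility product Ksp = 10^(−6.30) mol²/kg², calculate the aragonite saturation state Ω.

Ω = 3.20

α₂ = 1 / (1 + [H⁺]/K2 + [H⁺]²/(K1K2)) = 1 / (1 + 10^+1.60 + 10^-0.13)
   = 1 / (1 + 39.811 + 0.74131) = 1/41.552 = 0.02407
[CO3²⁻] = α₂ × DIC = 0.02407 × 9.79 = 0.2356 mmol/kg
Ksp = 10^(−6.30) = 5.012×10^-7
Ω = [Ca²⁺][CO3²⁻]/Ksp = (6.80×10^-3)(2.356×10^-4) / 5.012×10^-7 = 3.20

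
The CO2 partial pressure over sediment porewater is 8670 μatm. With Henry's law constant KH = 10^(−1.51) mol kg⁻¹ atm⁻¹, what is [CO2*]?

[CO2*] = 268 μmol/kg

KH = 10^(−1.51) = 3.090×10^-2 mol kg⁻¹ atm⁻¹
[CO2*] = KH · pCO2 = 3.090×10^-2 × 8670×10^-6 atm = 2.68×10^-4 mol/kg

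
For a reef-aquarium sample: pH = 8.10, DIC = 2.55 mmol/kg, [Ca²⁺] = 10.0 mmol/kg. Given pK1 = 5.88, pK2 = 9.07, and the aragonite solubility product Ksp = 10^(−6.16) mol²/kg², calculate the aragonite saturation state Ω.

α₂ = 1 / (1 + [H⁺]/K2 + [H⁺]²/(K1K2)) = 1 / (1 + 10^+0.97 + 10^-1.25)
   = 1 / (1 + 9.3325 + 0.056234) = 1/10.389 = 0.09626
[CO3²⁻] = α₂ × DIC = 0.09626 × 2.55 = 0.2455 mmol/kg
Ksp = 10^(−6.16) = 6.918×10^-7
Ω = [Ca²⁺][CO3²⁻]/Ksp = (10.0×10^-3)(2.455×10^-4) / 6.918×10^-7 = 3.55

Ω = 3.55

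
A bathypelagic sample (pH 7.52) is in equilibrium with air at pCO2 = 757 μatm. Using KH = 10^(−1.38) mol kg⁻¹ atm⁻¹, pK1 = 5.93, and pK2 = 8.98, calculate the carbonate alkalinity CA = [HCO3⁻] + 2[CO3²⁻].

[CO2*] = KH · pCO2 = 10^(−1.38) × 757×10^-6 = 3.156×10^-5 mol/kg
α₀ = 1/(1 + K1/[H⁺] + K1K2/[H⁺]²) = 1/(1 + 10^+1.59 + 10^+0.13) = 0.02424
DIC = [CO2*]/α₀ = 3.156×10^-5 / 0.02424 = 1.302 mmol/kg
CA = (α₁ + 2α₂)·DIC = (0.9431 + 2×0.03270) × 1.302 = 1.31 mmol/kg

CA = 1.31 mmol/kg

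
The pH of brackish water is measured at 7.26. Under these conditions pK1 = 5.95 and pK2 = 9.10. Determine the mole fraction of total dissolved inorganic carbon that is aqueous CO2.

α₀ = 0.0461

α₀ = 1 / (1 + K1/[H⁺] + K1K2/[H⁺]²) = 1 / (1 + 10^+1.31 + 10^-0.53)
   = 1 / (1 + 20.417 + 0.29512) = 1/21.713 = 0.04606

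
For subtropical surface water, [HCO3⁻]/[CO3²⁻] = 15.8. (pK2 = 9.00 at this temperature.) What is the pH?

pH = 7.80

From K2 = [H⁺][CO3²⁻]/[HCO3⁻]:  pH = pK2 − log₁₀([HCO3⁻]/[CO3²⁻])
log₁₀(15.8) = +1.199
pH = 9.00 − (+1.199) = 7.80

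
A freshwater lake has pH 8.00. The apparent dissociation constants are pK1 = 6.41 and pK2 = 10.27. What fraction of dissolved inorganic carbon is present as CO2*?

α₀ = 1 / (1 + K1/[H⁺] + K1K2/[H⁺]²) = 1 / (1 + 10^+1.59 + 10^-0.68)
   = 1 / (1 + 38.905 + 0.20893) = 1/40.113 = 0.02493

α₀ = 0.0249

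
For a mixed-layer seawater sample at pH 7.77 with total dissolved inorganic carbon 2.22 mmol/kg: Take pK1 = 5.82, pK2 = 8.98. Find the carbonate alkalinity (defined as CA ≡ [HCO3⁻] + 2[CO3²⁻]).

CA = 2.32 mmol/kg

CA = [HCO3⁻] + 2[CO3²⁻] = (α₁ + 2α₂)·DIC
At pH 7.77: [H⁺]/K1 = 10^-1.95 = 0.011220, K2/[H⁺] = 10^-1.21 = 0.061660
α₁ = 1/(1 + 0.011220 + 0.061660) = 1/1.0729 = 0.9321; α₂ = α₁·K2/[H⁺] = 0.05747
α₁ + 2α₂ = 1.0470
CA = 1.0470 × 2.22 = 2.32 mmol/kg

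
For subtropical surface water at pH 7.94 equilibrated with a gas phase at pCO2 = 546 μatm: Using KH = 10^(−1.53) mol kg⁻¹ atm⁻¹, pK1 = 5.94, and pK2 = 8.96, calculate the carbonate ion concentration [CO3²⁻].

[CO2*] = KH · pCO2 = 10^(−1.53) × 546×10^-6 = 1.611×10^-5 mol/kg
α₀ = 1/(1 + K1/[H⁺] + K1K2/[H⁺]²) = 1/(1 + 10^+2.00 + 10^+0.98) = 0.009046
DIC = [CO2*]/α₀ = 1.611×10^-5 / 0.009046 = 1.781 mmol/kg
[CO3²⁻] = α₂·DIC; α₂ = 0.08639, so [CO3²⁻] = 0.08639 × 1.781 = 0.154 mmol/kg

[CO3²⁻] = 0.154 mmol/kg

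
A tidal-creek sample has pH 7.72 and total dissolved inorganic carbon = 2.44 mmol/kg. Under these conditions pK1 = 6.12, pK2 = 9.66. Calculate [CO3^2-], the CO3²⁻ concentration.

[CO3²⁻] = 0.0270 mmol/kg

α₂ = 1 / (1 + [H⁺]/K2 + [H⁺]²/(K1K2)) = 1 / (1 + 10^+1.94 + 10^+0.34)
   = 1 / (1 + 87.096 + 2.1878) = 1/90.284 = 0.01108
[CO3²⁻] = α₂ × DIC = 0.01108 × 2.44 = 0.0270 mmol/kg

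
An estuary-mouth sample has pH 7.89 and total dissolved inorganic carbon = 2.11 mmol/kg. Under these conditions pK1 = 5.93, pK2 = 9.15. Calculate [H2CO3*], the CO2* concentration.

α₀ = 1 / (1 + K1/[H⁺] + K1K2/[H⁺]²) = 1 / (1 + 10^+1.96 + 10^+0.70)
   = 1 / (1 + 91.201 + 5.0119) = 1/97.213 = 0.01029
[CO2*] = α₀ × DIC = 0.01029 × 2.11 = 0.0217 mmol/kg

[CO2*] = 0.0217 mmol/kg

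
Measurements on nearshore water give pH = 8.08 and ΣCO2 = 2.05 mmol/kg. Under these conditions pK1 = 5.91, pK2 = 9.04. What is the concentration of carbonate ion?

[CO3²⁻] = 0.201 mmol/kg

α₂ = 1 / (1 + [H⁺]/K2 + [H⁺]²/(K1K2)) = 1 / (1 + 10^+0.96 + 10^-1.21)
   = 1 / (1 + 9.1201 + 0.061660) = 1/10.182 = 0.09821
[CO3²⁻] = α₂ × DIC = 0.09821 × 2.05 = 0.201 mmol/kg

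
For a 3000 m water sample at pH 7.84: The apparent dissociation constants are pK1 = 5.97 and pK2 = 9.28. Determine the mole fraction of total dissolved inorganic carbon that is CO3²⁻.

α₂ = 1 / (1 + [H⁺]/K2 + [H⁺]²/(K1K2)) = 1 / (1 + 10^+1.44 + 10^-0.43)
   = 1 / (1 + 27.542 + 0.37154) = 1/28.914 = 0.03459

α₂ = 0.0346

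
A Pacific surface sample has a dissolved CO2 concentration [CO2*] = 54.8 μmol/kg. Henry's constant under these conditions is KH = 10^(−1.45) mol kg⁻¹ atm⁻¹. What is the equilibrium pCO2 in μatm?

pCO2 = 1540 μatm

KH = 10^(−1.45) = 3.548×10^-2 mol kg⁻¹ atm⁻¹
pCO2 = [CO2*]/KH = 54.8×10^-6 / 3.548×10^-2 = 1.54×10^-3 atm = 1540 μatm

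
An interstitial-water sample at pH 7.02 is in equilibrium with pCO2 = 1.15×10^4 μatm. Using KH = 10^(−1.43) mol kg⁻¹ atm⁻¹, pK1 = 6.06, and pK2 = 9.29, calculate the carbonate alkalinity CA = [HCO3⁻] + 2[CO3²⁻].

CA = 3.94 mmol/kg

[CO2*] = KH · pCO2 = 10^(−1.43) × 1.15×10^4×10^-6 = 4.273×10^-4 mol/kg
α₀ = 1/(1 + K1/[H⁺] + K1K2/[H⁺]²) = 1/(1 + 10^+0.96 + 10^-1.31) = 0.09834
DIC = [CO2*]/α₀ = 4.273×10^-4 / 0.09834 = 4.345 mmol/kg
CA = (α₁ + 2α₂)·DIC = (0.8968 + 2×0.004816) × 4.345 = 3.94 mmol/kg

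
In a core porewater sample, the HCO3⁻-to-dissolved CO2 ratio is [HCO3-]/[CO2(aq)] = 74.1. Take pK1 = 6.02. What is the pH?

pH = 7.89

From K1 = [H⁺][HCO3-]/[CO2(aq)]:  pH = pK1 + log₁₀([HCO3-]/[CO2(aq)])
log₁₀(74.1) = +1.870
pH = 6.02 + (+1.870) = 7.89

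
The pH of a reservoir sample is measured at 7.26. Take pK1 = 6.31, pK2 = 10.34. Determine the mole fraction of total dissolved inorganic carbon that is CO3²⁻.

α₂ = 1 / (1 + [H⁺]/K2 + [H⁺]²/(K1K2)) = 1 / (1 + 10^+3.08 + 10^+2.13)
   = 1 / (1 + 1202.3 + 134.90) = 1/1338.2 = 0.0007473

α₂ = 0.000747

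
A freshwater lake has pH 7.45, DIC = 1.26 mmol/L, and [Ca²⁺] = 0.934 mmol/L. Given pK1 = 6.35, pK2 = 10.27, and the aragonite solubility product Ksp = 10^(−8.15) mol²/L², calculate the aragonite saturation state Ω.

Ω = 0.233

α₂ = 1 / (1 + [H⁺]/K2 + [H⁺]²/(K1K2)) = 1 / (1 + 10^+2.82 + 10^+1.72)
   = 1 / (1 + 660.69 + 52.481) = 1/714.17 = 0.001400
[CO3²⁻] = α₂ × DIC = 0.001400 × 1.26 = 0.001764 mmol/L = 1.764 μmol/L
Ksp = 10^(−8.15) = 7.079×10^-9
Ω = [Ca²⁺][CO3²⁻]/Ksp = (0.934×10^-3)(1.764×10^-6) / 7.079×10^-9 = 0.233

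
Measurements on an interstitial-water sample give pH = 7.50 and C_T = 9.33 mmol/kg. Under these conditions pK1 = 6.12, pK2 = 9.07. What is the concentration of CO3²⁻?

α₂ = 1 / (1 + [H⁺]/K2 + [H⁺]²/(K1K2)) = 1 / (1 + 10^+1.57 + 10^+0.19)
   = 1 / (1 + 37.154 + 1.5488) = 1/39.702 = 0.02519
[CO3²⁻] = α₂ × DIC = 0.02519 × 9.33 = 0.235 mmol/kg

[CO3²⁻] = 0.235 mmol/kg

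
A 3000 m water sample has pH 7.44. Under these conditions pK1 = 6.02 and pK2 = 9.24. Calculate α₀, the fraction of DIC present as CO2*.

α₀ = 0.0361

α₀ = 1 / (1 + K1/[H⁺] + K1K2/[H⁺]²) = 1 / (1 + 10^+1.42 + 10^-0.38)
   = 1 / (1 + 26.303 + 0.41687) = 1/27.720 = 0.03608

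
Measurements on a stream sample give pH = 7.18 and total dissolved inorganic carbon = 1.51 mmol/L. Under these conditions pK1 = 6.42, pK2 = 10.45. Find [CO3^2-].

α₂ = 1 / (1 + [H⁺]/K2 + [H⁺]²/(K1K2)) = 1 / (1 + 10^+3.27 + 10^+2.51)
   = 1 / (1 + 1862.1 + 323.59) = 1/2186.7 = 0.0004573
[CO3²⁻] = α₂ × DIC = 0.0004573 × 1.51 = 0.000691 mmol/L = 0.691 μmol/L

[CO3²⁻] = 0.691 μmol/L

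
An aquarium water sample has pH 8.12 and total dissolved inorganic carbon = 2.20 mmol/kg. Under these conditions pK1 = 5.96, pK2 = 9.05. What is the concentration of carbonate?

[CO3²⁻] = 0.230 mmol/kg

α₂ = 1 / (1 + [H⁺]/K2 + [H⁺]²/(K1K2)) = 1 / (1 + 10^+0.93 + 10^-1.23)
   = 1 / (1 + 8.5114 + 0.058884) = 1/9.5703 = 0.1045
[CO3²⁻] = α₂ × DIC = 0.1045 × 2.20 = 0.230 mmol/kg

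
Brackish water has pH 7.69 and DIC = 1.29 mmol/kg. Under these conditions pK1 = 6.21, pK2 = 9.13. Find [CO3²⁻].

α₂ = 1 / (1 + [H⁺]/K2 + [H⁺]²/(K1K2)) = 1 / (1 + 10^+1.44 + 10^-0.04)
   = 1 / (1 + 27.542 + 0.91201) = 1/29.454 = 0.03395
[CO3²⁻] = α₂ × DIC = 0.03395 × 1.29 = 0.0438 mmol/kg

[CO3²⁻] = 0.0438 mmol/kg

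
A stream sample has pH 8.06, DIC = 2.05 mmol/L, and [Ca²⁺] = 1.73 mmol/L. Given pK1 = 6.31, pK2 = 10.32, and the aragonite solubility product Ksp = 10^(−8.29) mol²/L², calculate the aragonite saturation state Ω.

Ω = 3.71

α₂ = 1 / (1 + [H⁺]/K2 + [H⁺]²/(K1K2)) = 1 / (1 + 10^+2.26 + 10^+0.51)
   = 1 / (1 + 181.97 + 3.2359) = 1/186.21 = 0.005370
[CO3²⁻] = α₂ × DIC = 0.005370 × 2.05 = 0.01101 mmol/L = 11.01 μmol/L
Ksp = 10^(−8.29) = 5.129×10^-9
Ω = [Ca²⁺][CO3²⁻]/Ksp = (1.73×10^-3)(1.101×10^-5) / 5.129×10^-9 = 3.71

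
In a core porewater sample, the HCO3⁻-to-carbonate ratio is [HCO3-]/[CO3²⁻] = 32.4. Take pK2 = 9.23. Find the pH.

From K2 = [H⁺][CO3²⁻]/[HCO3-]:  pH = pK2 − log₁₀([HCO3-]/[CO3²⁻])
log₁₀(32.4) = +1.511
pH = 9.23 − (+1.511) = 7.72

pH = 7.72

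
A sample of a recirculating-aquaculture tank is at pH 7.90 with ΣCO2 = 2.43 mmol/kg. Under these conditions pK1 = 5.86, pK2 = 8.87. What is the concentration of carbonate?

α₂ = 1 / (1 + [H⁺]/K2 + [H⁺]²/(K1K2)) = 1 / (1 + 10^+0.97 + 10^-1.07)
   = 1 / (1 + 9.3325 + 0.085114) = 1/10.418 = 0.09599
[CO3²⁻] = α₂ × DIC = 0.09599 × 2.43 = 0.233 mmol/kg

[CO3²⁻] = 0.233 mmol/kg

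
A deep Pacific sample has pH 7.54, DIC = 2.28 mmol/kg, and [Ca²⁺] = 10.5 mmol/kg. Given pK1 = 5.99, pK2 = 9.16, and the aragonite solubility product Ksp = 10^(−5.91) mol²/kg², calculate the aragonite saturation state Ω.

Ω = 0.444

α₂ = 1 / (1 + [H⁺]/K2 + [H⁺]²/(K1K2)) = 1 / (1 + 10^+1.62 + 10^+0.07)
   = 1 / (1 + 41.687 + 1.1749) = 1/43.862 = 0.02280
[CO3²⁻] = α₂ × DIC = 0.02280 × 2.28 = 0.05198 mmol/kg
Ksp = 10^(−5.91) = 1.230×10^-6
Ω = [Ca²⁺][CO3²⁻]/Ksp = (10.5×10^-3)(5.198×10^-5) / 1.230×10^-6 = 0.444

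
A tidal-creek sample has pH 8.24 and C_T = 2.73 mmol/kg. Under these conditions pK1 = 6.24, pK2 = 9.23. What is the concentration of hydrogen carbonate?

[HCO3⁻] = 2.45 mmol/kg

α₁ = 1 / (1 + [H⁺]/K1 + K2/[H⁺]) = 1 / (1 + 10^-2.00 + 10^-0.99)
   = 1 / (1 + 0.010000 + 0.10233) = 1/1.1123 = 0.8990
[HCO3⁻] = α₁ × DIC = 0.8990 × 2.73 = 2.45 mmol/kg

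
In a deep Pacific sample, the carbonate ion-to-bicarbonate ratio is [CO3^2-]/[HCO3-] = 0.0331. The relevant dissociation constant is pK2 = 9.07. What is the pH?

From K2 = [H⁺][CO3^2-]/[HCO3-]:  pH = pK2 + log₁₀([CO3^2-]/[HCO3-])
log₁₀(0.0331) = -1.480
pH = 9.07 + (-1.480) = 7.59

pH = 7.59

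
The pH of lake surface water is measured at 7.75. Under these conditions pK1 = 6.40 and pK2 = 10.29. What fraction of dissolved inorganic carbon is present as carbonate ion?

α₂ = 0.00275

α₂ = 1 / (1 + [H⁺]/K2 + [H⁺]²/(K1K2)) = 1 / (1 + 10^+2.54 + 10^+1.19)
   = 1 / (1 + 346.74 + 15.488) = 1/363.23 = 0.002753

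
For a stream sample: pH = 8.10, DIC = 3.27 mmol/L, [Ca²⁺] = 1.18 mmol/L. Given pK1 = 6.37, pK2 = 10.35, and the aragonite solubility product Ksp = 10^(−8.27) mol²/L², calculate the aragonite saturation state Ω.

Ω = 3.94

α₂ = 1 / (1 + [H⁺]/K2 + [H⁺]²/(K1K2)) = 1 / (1 + 10^+2.25 + 10^+0.52)
   = 1 / (1 + 177.83 + 3.3113) = 1/182.14 = 0.005490
[CO3²⁻] = α₂ × DIC = 0.005490 × 3.27 = 0.01795 mmol/L = 17.95 μmol/L
Ksp = 10^(−8.27) = 5.370×10^-9
Ω = [Ca²⁺][CO3²⁻]/Ksp = (1.18×10^-3)(1.795×10^-5) / 5.370×10^-9 = 3.94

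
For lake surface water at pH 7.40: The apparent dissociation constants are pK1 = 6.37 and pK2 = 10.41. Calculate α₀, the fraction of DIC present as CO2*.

α₀ = 1 / (1 + K1/[H⁺] + K1K2/[H⁺]²) = 1 / (1 + 10^+1.03 + 10^-1.98)
   = 1 / (1 + 10.715 + 0.010471) = 1/11.726 = 0.08528

α₀ = 0.0853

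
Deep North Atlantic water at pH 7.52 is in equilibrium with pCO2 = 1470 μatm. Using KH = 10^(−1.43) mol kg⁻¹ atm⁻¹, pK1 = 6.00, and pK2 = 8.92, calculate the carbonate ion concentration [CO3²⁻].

[CO3²⁻] = 0.0720 mmol/kg

[CO2*] = KH · pCO2 = 10^(−1.43) × 1470×10^-6 = 5.462×10^-5 mol/kg
α₀ = 1/(1 + K1/[H⁺] + K1K2/[H⁺]²) = 1/(1 + 10^+1.52 + 10^+0.12) = 0.02822
DIC = [CO2*]/α₀ = 5.462×10^-5 / 0.02822 = 1.935 mmol/kg
[CO3²⁻] = α₂·DIC; α₂ = 0.03721, so [CO3²⁻] = 0.03721 × 1.935 = 0.0720 mmol/kg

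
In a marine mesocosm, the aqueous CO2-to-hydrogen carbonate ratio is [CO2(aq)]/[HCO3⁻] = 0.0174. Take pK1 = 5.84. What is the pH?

pH = 7.60

From K1 = [H⁺][HCO3⁻]/[CO2(aq)]:  pH = pK1 − log₁₀([CO2(aq)]/[HCO3⁻])
log₁₀(0.0174) = -1.759
pH = 5.84 − (-1.759) = 7.60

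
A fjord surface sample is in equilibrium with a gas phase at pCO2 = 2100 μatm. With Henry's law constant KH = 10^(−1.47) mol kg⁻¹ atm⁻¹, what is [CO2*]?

KH = 10^(−1.47) = 3.388×10^-2 mol kg⁻¹ atm⁻¹
[CO2*] = KH · pCO2 = 3.388×10^-2 × 2100×10^-6 atm = 7.12×10^-5 mol/kg

[CO2*] = 71.2 μmol/kg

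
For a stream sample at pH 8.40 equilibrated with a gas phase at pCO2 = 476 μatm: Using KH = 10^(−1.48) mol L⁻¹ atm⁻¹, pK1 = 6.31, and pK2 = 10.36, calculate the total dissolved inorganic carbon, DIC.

DIC = 1.98 mmol/L

[CO2*] = KH · pCO2 = 10^(−1.48) × 476×10^-6 = 1.576×10^-5 mol/L
α₀ = 1/(1 + K1/[H⁺] + K1K2/[H⁺]²) = 1/(1 + 10^+2.09 + 10^+0.13) = 0.007976
DIC = [CO2*]/α₀ = 1.576×10^-5 / 0.007976 = 1.98 mmol/L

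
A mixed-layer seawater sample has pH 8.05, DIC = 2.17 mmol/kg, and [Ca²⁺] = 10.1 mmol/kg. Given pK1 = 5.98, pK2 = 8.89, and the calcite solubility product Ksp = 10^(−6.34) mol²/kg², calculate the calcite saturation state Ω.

Ω = 6.01

α₂ = 1 / (1 + [H⁺]/K2 + [H⁺]²/(K1K2)) = 1 / (1 + 10^+0.84 + 10^-1.23)
   = 1 / (1 + 6.9183 + 0.058884) = 1/7.9772 = 0.1254
[CO3²⁻] = α₂ × DIC = 0.1254 × 2.17 = 0.2720 mmol/kg
Ksp = 10^(−6.34) = 4.571×10^-7
Ω = [Ca²⁺][CO3²⁻]/Ksp = (10.1×10^-3)(2.720×10^-4) / 4.571×10^-7 = 6.01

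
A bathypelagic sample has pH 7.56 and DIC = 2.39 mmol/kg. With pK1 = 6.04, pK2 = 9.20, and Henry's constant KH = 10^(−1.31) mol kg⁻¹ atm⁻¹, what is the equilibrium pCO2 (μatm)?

α₀ = 1 / (1 + K1/[H⁺] + K1K2/[H⁺]²) = 1 / (1 + 10^+1.52 + 10^-0.12)
   = 1 / (1 + 33.113 + 0.75858) = 1/34.872 = 0.02868
[CO2*] = α₀ × DIC = 0.02868 × 2.39 = 0.06854 mmol/kg
pCO2 = [CO2*]/KH = 6.854×10^-5 / 4.898×10^-2 = 1400 μatm

pCO2 = 1400 μatm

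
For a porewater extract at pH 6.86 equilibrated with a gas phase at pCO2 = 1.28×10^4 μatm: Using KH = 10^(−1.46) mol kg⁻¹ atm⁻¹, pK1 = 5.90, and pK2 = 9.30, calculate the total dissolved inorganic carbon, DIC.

[CO2*] = KH · pCO2 = 10^(−1.46) × 1.28×10^4×10^-6 = 4.438×10^-4 mol/kg
α₀ = 1/(1 + K1/[H⁺] + K1K2/[H⁺]²) = 1/(1 + 10^+0.96 + 10^-1.48) = 0.09849
DIC = [CO2*]/α₀ = 4.438×10^-4 / 0.09849 = 4.51 mmol/kg

DIC = 4.51 mmol/kg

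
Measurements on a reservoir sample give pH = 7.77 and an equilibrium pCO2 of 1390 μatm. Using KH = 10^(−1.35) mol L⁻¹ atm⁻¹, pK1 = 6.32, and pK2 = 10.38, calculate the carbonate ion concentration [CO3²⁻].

[CO3²⁻] = 4.30 μmol/L

[CO2*] = KH · pCO2 = 10^(−1.35) × 1390×10^-6 = 6.209×10^-5 mol/L
α₀ = 1/(1 + K1/[H⁺] + K1K2/[H⁺]²) = 1/(1 + 10^+1.45 + 10^-1.16) = 0.03418
DIC = [CO2*]/α₀ = 6.209×10^-5 / 0.03418 = 1.816 mmol/L
[CO3²⁻] = α₂·DIC; α₂ = 0.002365, so [CO3²⁻] = 0.002365 × 1.816 = 0.00430 mmol/L = 4.30 μmol/L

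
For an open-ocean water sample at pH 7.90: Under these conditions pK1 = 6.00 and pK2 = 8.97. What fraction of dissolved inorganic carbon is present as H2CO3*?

α₀ = 1 / (1 + K1/[H⁺] + K1K2/[H⁺]²) = 1 / (1 + 10^+1.90 + 10^+0.83)
   = 1 / (1 + 79.433 + 6.7608) = 1/87.194 = 0.01147

α₀ = 0.0115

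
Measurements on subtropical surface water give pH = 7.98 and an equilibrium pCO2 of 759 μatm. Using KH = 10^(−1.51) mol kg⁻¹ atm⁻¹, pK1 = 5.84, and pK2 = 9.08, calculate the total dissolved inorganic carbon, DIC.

[CO2*] = KH · pCO2 = 10^(−1.51) × 759×10^-6 = 2.346×10^-5 mol/kg
α₀ = 1/(1 + K1/[H⁺] + K1K2/[H⁺]²) = 1/(1 + 10^+2.14 + 10^+1.04) = 0.006667
DIC = [CO2*]/α₀ = 2.346×10^-5 / 0.006667 = 3.52 mmol/kg

DIC = 3.52 mmol/kg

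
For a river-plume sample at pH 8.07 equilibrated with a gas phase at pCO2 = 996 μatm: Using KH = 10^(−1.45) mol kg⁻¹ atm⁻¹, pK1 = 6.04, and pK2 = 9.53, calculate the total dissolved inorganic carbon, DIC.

DIC = 3.95 mmol/kg

[CO2*] = KH · pCO2 = 10^(−1.45) × 996×10^-6 = 3.534×10^-5 mol/kg
α₀ = 1/(1 + K1/[H⁺] + K1K2/[H⁺]²) = 1/(1 + 10^+2.03 + 10^+0.57) = 0.008939
DIC = [CO2*]/α₀ = 3.534×10^-5 / 0.008939 = 3.95 mmol/kg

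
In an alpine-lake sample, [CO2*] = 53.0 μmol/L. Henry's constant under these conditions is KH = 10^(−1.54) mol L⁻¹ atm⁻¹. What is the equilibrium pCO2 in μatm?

KH = 10^(−1.54) = 2.884×10^-2 mol L⁻¹ atm⁻¹
pCO2 = [CO2*]/KH = 53.0×10^-6 / 2.884×10^-2 = 1.84×10^-3 atm = 1840 μatm

pCO2 = 1840 μatm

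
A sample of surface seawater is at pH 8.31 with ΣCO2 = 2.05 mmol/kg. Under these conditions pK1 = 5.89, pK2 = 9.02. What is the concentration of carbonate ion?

[CO3²⁻] = 0.333 mmol/kg

α₂ = 1 / (1 + [H⁺]/K2 + [H⁺]²/(K1K2)) = 1 / (1 + 10^+0.71 + 10^-1.71)
   = 1 / (1 + 5.1286 + 0.019498) = 1/6.1481 = 0.1627
[CO3²⁻] = α₂ × DIC = 0.1627 × 2.05 = 0.333 mmol/kg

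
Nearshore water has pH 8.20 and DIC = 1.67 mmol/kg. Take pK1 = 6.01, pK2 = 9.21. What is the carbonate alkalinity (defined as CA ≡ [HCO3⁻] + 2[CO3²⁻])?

CA = [HCO3⁻] + 2[CO3²⁻] = (α₁ + 2α₂)·DIC
At pH 8.20: [H⁺]/K1 = 10^-2.19 = 0.0064565, K2/[H⁺] = 10^-1.01 = 0.097724
α₁ = 1/(1 + 0.0064565 + 0.097724) = 1/1.1042 = 0.9056; α₂ = α₁·K2/[H⁺] = 0.08850
α₁ + 2α₂ = 1.0827
CA = 1.0827 × 1.67 = 1.81 mmol/kg

CA = 1.81 mmol/kg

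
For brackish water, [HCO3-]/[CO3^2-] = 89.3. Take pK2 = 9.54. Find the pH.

pH = 7.59

From K2 = [H⁺][CO3^2-]/[HCO3-]:  pH = pK2 − log₁₀([HCO3-]/[CO3^2-])
log₁₀(89.3) = +1.951
pH = 9.54 − (+1.951) = 7.59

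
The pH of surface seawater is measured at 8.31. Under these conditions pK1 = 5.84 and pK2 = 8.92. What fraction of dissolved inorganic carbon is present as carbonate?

α₂ = 1 / (1 + [H⁺]/K2 + [H⁺]²/(K1K2)) = 1 / (1 + 10^+0.61 + 10^-1.86)
   = 1 / (1 + 4.0738 + 0.013804) = 1/5.0876 = 0.1966

α₂ = 0.197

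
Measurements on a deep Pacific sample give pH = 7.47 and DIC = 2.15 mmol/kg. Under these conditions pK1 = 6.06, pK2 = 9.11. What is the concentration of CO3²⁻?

[CO3²⁻] = 0.0464 mmol/kg

α₂ = 1 / (1 + [H⁺]/K2 + [H⁺]²/(K1K2)) = 1 / (1 + 10^+1.64 + 10^+0.23)
   = 1 / (1 + 43.652 + 1.6982) = 1/46.350 = 0.02158
[CO3²⁻] = α₂ × DIC = 0.02158 × 2.15 = 0.0464 mmol/kg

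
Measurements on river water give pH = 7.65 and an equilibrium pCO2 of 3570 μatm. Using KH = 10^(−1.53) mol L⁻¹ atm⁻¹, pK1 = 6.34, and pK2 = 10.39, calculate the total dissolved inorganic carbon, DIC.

[CO2*] = KH · pCO2 = 10^(−1.53) × 3570×10^-6 = 1.054×10^-4 mol/L
α₀ = 1/(1 + K1/[H⁺] + K1K2/[H⁺]²) = 1/(1 + 10^+1.31 + 10^-1.43) = 0.04661
DIC = [CO2*]/α₀ = 1.054×10^-4 / 0.04661 = 2.26 mmol/L

DIC = 2.26 mmol/L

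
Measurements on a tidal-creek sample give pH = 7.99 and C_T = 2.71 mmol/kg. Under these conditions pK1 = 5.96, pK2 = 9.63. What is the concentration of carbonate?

[CO3²⁻] = 0.0601 mmol/kg

α₂ = 1 / (1 + [H⁺]/K2 + [H⁺]²/(K1K2)) = 1 / (1 + 10^+1.64 + 10^-0.39)
   = 1 / (1 + 43.652 + 0.40738) = 1/45.059 = 0.02219
[CO3²⁻] = α₂ × DIC = 0.02219 × 2.71 = 0.0601 mmol/kg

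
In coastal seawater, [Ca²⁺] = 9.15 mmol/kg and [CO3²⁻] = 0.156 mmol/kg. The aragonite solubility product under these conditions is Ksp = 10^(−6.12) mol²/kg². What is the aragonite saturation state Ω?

Ksp = 10^(−6.12) = 7.586×10^-7
Ω = [Ca²⁺][CO3²⁻]/Ksp = (9.15×10^-3)(0.156×10^-3) / 7.586×10^-7 = 1.88

Ω = 1.88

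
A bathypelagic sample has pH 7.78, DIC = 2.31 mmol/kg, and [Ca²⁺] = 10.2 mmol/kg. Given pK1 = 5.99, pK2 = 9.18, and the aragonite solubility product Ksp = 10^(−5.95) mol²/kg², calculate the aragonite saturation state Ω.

Ω = 0.792

α₂ = 1 / (1 + [H⁺]/K2 + [H⁺]²/(K1K2)) = 1 / (1 + 10^+1.40 + 10^-0.39)
   = 1 / (1 + 25.119 + 0.40738) = 1/26.526 = 0.03770
[CO3²⁻] = α₂ × DIC = 0.03770 × 2.31 = 0.08708 mmol/kg
Ksp = 10^(−5.95) = 1.122×10^-6
Ω = [Ca²⁺][CO3²⁻]/Ksp = (10.2×10^-3)(8.708×10^-5) / 1.122×10^-6 = 0.792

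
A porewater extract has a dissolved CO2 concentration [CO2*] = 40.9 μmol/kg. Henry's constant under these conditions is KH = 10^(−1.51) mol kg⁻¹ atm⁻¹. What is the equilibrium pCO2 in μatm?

KH = 10^(−1.51) = 3.090×10^-2 mol kg⁻¹ atm⁻¹
pCO2 = [CO2*]/KH = 40.9×10^-6 / 3.090×10^-2 = 1.32×10^-3 atm = 1320 μatm

pCO2 = 1320 μatm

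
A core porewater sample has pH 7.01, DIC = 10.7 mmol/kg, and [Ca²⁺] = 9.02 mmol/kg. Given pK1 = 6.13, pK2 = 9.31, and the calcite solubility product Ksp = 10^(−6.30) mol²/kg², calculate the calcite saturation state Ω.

α₂ = 1 / (1 + [H⁺]/K2 + [H⁺]²/(K1K2)) = 1 / (1 + 10^+2.30 + 10^+1.42)
   = 1 / (1 + 199.53 + 26.303) = 1/226.83 = 0.004409
[CO3²⁻] = α₂ × DIC = 0.004409 × 10.7 = 0.04717 mmol/kg
Ksp = 10^(−6.30) = 5.012×10^-7
Ω = [Ca²⁺][CO3²⁻]/Ksp = (9.02×10^-3)(4.717×10^-5) / 5.012×10^-7 = 0.849

Ω = 0.849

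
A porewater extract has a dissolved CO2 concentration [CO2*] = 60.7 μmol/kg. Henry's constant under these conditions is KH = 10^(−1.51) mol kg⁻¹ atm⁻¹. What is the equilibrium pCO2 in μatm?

pCO2 = 1960 μatm

KH = 10^(−1.51) = 3.090×10^-2 mol kg⁻¹ atm⁻¹
pCO2 = [CO2*]/KH = 60.7×10^-6 / 3.090×10^-2 = 1.96×10^-3 atm = 1960 μatm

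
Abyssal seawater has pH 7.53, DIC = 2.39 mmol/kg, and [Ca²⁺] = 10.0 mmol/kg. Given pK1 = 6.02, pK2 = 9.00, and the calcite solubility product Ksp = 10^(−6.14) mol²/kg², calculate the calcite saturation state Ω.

α₂ = 1 / (1 + [H⁺]/K2 + [H⁺]²/(K1K2)) = 1 / (1 + 10^+1.47 + 10^-0.04)
   = 1 / (1 + 29.512 + 0.91201) = 1/31.424 = 0.03182
[CO3²⁻] = α₂ × DIC = 0.03182 × 2.39 = 0.07606 mmol/kg
Ksp = 10^(−6.14) = 7.244×10^-7
Ω = [Ca²⁺][CO3²⁻]/Ksp = (10.0×10^-3)(7.606×10^-5) / 7.244×10^-7 = 1.05

Ω = 1.05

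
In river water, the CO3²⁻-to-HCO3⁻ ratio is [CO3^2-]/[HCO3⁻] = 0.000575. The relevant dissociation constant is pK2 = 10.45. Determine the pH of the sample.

From K2 = [H⁺][CO3^2-]/[HCO3⁻]:  pH = pK2 + log₁₀([CO3^2-]/[HCO3⁻])
log₁₀(0.000575) = -3.240
pH = 10.45 + (-3.240) = 7.21

pH = 7.21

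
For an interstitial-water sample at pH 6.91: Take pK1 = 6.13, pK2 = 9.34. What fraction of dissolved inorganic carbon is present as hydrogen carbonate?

α₁ = 0.855

α₁ = 1 / (1 + [H⁺]/K1 + K2/[H⁺]) = 1 / (1 + 10^-0.78 + 10^-2.43)
   = 1 / (1 + 0.16596 + 0.0037154) = 1/1.1697 = 0.8549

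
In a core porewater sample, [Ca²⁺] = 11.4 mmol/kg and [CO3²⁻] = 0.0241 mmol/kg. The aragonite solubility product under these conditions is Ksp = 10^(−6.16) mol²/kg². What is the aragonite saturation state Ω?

Ω = 0.397

Ksp = 10^(−6.16) = 6.918×10^-7
Ω = [Ca²⁺][CO3²⁻]/Ksp = (11.4×10^-3)(0.0241×10^-3) / 6.918×10^-7 = 0.397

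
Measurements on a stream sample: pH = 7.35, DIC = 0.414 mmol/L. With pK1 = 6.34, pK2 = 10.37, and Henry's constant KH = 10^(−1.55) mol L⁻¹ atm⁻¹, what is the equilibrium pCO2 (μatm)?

pCO2 = 1310 μatm

α₀ = 1 / (1 + K1/[H⁺] + K1K2/[H⁺]²) = 1 / (1 + 10^+1.01 + 10^-2.01)
   = 1 / (1 + 10.233 + 0.0097724) = 1/11.243 = 0.08895
[CO2*] = α₀ × DIC = 0.08895 × 0.414 = 0.03682 mmol/L
pCO2 = [CO2*]/KH = 3.682×10^-5 / 2.818×10^-2 = 1310 μatm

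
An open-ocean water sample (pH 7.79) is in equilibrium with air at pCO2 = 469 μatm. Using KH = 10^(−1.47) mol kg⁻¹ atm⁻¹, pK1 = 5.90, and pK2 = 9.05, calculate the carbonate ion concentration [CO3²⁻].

[CO3²⁻] = 0.0678 mmol/kg

[CO2*] = KH · pCO2 = 10^(−1.47) × 469×10^-6 = 1.589×10^-5 mol/kg
α₀ = 1/(1 + K1/[H⁺] + K1K2/[H⁺]²) = 1/(1 + 10^+1.89 + 10^+0.63) = 0.01206
DIC = [CO2*]/α₀ = 1.589×10^-5 / 0.01206 = 1.317 mmol/kg
[CO3²⁻] = α₂·DIC; α₂ = 0.05146, so [CO3²⁻] = 0.05146 × 1.317 = 0.0678 mmol/kg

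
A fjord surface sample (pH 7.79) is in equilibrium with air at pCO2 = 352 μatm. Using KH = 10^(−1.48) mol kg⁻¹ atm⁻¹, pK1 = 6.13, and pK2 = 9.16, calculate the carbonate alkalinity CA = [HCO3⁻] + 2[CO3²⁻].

CA = 0.578 mmol/kg

[CO2*] = KH · pCO2 = 10^(−1.48) × 352×10^-6 = 1.166×10^-5 mol/kg
α₀ = 1/(1 + K1/[H⁺] + K1K2/[H⁺]²) = 1/(1 + 10^+1.66 + 10^+0.29) = 0.02055
DIC = [CO2*]/α₀ = 1.166×10^-5 / 0.02055 = 0.5672 mmol/kg
CA = (α₁ + 2α₂)·DIC = (0.9394 + 2×0.04007) × 0.5672 = 0.578 mmol/kg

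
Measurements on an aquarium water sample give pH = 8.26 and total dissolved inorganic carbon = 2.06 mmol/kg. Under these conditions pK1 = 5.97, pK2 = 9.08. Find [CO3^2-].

α₂ = 1 / (1 + [H⁺]/K2 + [H⁺]²/(K1K2)) = 1 / (1 + 10^+0.82 + 10^-1.47)
   = 1 / (1 + 6.6069 + 0.033884) = 1/7.6408 = 0.1309
[CO3²⁻] = α₂ × DIC = 0.1309 × 2.06 = 0.270 mmol/kg

[CO3²⁻] = 0.270 mmol/kg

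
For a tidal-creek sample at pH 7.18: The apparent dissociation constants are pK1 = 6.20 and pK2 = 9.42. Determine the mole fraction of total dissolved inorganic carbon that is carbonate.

α₂ = 1 / (1 + [H⁺]/K2 + [H⁺]²/(K1K2)) = 1 / (1 + 10^+2.24 + 10^+1.26)
   = 1 / (1 + 173.78 + 18.197) = 1/192.98 = 0.005182

α₂ = 0.00518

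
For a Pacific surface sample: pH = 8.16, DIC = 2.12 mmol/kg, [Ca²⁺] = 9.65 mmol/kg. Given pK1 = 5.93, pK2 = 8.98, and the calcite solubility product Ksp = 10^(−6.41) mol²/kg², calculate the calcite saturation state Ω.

Ω = 6.88

α₂ = 1 / (1 + [H⁺]/K2 + [H⁺]²/(K1K2)) = 1 / (1 + 10^+0.82 + 10^-1.41)
   = 1 / (1 + 6.6069 + 0.038905) = 1/7.6458 = 0.1308
[CO3²⁻] = α₂ × DIC = 0.1308 × 2.12 = 0.2773 mmol/kg
Ksp = 10^(−6.41) = 3.890×10^-7
Ω = [Ca²⁺][CO3²⁻]/Ksp = (9.65×10^-3)(2.773×10^-4) / 3.890×10^-7 = 6.88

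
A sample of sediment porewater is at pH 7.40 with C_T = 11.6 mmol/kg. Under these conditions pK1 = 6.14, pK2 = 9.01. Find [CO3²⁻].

α₂ = 1 / (1 + [H⁺]/K2 + [H⁺]²/(K1K2)) = 1 / (1 + 10^+1.61 + 10^+0.35)
   = 1 / (1 + 40.738 + 2.2387) = 1/43.977 = 0.02274
[CO3²⁻] = α₂ × DIC = 0.02274 × 11.6 = 0.264 mmol/kg

[CO3²⁻] = 0.264 mmol/kg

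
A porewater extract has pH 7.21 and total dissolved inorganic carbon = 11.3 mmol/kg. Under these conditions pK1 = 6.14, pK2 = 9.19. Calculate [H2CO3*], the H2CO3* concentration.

[CO2*] = 0.878 mmol/kg

α₀ = 1 / (1 + K1/[H⁺] + K1K2/[H⁺]²) = 1 / (1 + 10^+1.07 + 10^-0.91)
   = 1 / (1 + 11.749 + 0.12303) = 1/12.872 = 0.07769
[CO2*] = α₀ × DIC = 0.07769 × 11.3 = 0.878 mmol/kg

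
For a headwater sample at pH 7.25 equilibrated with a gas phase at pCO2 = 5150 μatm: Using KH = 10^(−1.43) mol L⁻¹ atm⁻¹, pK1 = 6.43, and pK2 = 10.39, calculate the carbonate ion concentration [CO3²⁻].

[CO3²⁻] = 0.916 μmol/L

[CO2*] = KH · pCO2 = 10^(−1.43) × 5150×10^-6 = 1.913×10^-4 mol/L
α₀ = 1/(1 + K1/[H⁺] + K1K2/[H⁺]²) = 1/(1 + 10^+0.82 + 10^-2.32) = 0.1314
DIC = [CO2*]/α₀ = 1.913×10^-4 / 0.1314 = 1.456 mmol/L
[CO3²⁻] = α₂·DIC; α₂ = 0.0006288, so [CO3²⁻] = 0.0006288 × 1.456 = 0.000916 mmol/L = 0.916 μmol/L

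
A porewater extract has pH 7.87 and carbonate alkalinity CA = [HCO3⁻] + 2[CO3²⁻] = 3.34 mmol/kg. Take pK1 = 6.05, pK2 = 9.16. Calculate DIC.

DIC = 3.23 mmol/kg

CA = [HCO3⁻] + 2[CO3²⁻] = (α₁ + 2α₂)·DIC
At pH 7.87: [H⁺]/K1 = 10^-1.82 = 0.015136, K2/[H⁺] = 10^-1.29 = 0.051286
α₁ = 1/(1 + 0.015136 + 0.051286) = 1/1.0664 = 0.9377; α₂ = α₁·K2/[H⁺] = 0.04809
α₁ + 2α₂ = 1.0339
DIC = CA / (α₁ + 2α₂) = 3.34 / 1.0339 = 3.23 mmol/kg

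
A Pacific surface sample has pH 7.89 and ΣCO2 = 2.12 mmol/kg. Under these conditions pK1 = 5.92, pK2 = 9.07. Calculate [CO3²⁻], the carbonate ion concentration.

[CO3²⁻] = 0.130 mmol/kg

α₂ = 1 / (1 + [H⁺]/K2 + [H⁺]²/(K1K2)) = 1 / (1 + 10^+1.18 + 10^-0.79)
   = 1 / (1 + 15.136 + 0.16218) = 1/16.298 = 0.06136
[CO3²⁻] = α₂ × DIC = 0.06136 × 2.12 = 0.130 mmol/kg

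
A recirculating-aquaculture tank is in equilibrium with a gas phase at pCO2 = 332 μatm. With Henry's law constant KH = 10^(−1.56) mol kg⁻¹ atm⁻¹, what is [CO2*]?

KH = 10^(−1.56) = 2.754×10^-2 mol kg⁻¹ atm⁻¹
[CO2*] = KH · pCO2 = 2.754×10^-2 × 332×10^-6 atm = 9.14×10^-6 mol/kg

[CO2*] = 9.14 μmol/kg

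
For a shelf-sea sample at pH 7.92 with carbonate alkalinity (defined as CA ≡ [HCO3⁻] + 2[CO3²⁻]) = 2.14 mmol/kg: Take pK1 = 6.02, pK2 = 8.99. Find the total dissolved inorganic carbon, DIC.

CA = [HCO3⁻] + 2[CO3²⁻] = (α₁ + 2α₂)·DIC
At pH 7.92: [H⁺]/K1 = 10^-1.90 = 0.012589, K2/[H⁺] = 10^-1.07 = 0.085114
α₁ = 1/(1 + 0.012589 + 0.085114) = 1/1.0977 = 0.9110; α₂ = α₁·K2/[H⁺] = 0.07754
α₁ + 2α₂ = 1.0661
DIC = CA / (α₁ + 2α₂) = 2.14 / 1.0661 = 2.01 mmol/kg

DIC = 2.01 mmol/kg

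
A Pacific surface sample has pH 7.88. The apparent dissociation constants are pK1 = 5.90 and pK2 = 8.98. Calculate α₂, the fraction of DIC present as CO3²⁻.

α₂ = 0.0729

α₂ = 1 / (1 + [H⁺]/K2 + [H⁺]²/(K1K2)) = 1 / (1 + 10^+1.10 + 10^-0.88)
   = 1 / (1 + 12.589 + 0.13183) = 1/13.721 = 0.07288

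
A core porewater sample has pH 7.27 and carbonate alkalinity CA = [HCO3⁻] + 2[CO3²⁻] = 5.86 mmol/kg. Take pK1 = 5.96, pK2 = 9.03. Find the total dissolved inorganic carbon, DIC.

DIC = 6.04 mmol/kg

CA = [HCO3⁻] + 2[CO3²⁻] = (α₁ + 2α₂)·DIC
At pH 7.27: [H⁺]/K1 = 10^-1.31 = 0.048978, K2/[H⁺] = 10^-1.76 = 0.017378
α₁ = 1/(1 + 0.048978 + 0.017378) = 1/1.0664 = 0.9378; α₂ = α₁·K2/[H⁺] = 0.01630
α₁ + 2α₂ = 0.9704
DIC = CA / (α₁ + 2α₂) = 5.86 / 0.9704 = 6.04 mmol/kg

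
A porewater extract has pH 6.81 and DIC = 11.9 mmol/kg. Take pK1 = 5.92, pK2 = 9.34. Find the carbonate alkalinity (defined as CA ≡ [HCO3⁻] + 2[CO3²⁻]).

CA = 10.6 mmol/kg

CA = [HCO3⁻] + 2[CO3²⁻] = (α₁ + 2α₂)·DIC
At pH 6.81: [H⁺]/K1 = 10^-0.89 = 0.12882, K2/[H⁺] = 10^-2.53 = 0.0029512
α₁ = 1/(1 + 0.12882 + 0.0029512) = 1/1.1318 = 0.8836; α₂ = α₁·K2/[H⁺] = 0.002608
α₁ + 2α₂ = 0.8888
CA = 0.8888 × 11.9 = 10.6 mmol/kg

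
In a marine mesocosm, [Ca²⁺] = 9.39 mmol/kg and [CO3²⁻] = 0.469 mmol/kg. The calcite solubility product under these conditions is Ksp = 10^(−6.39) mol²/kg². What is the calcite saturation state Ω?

Ksp = 10^(−6.39) = 4.074×10^-7
Ω = [Ca²⁺][CO3²⁻]/Ksp = (9.39×10^-3)(0.469×10^-3) / 4.074×10^-7 = 10.8

Ω = 10.8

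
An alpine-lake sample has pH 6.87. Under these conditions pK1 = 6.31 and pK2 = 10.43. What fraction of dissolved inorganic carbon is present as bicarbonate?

α₁ = 0.784

α₁ = 1 / (1 + [H⁺]/K1 + K2/[H⁺]) = 1 / (1 + 10^-0.56 + 10^-3.56)
   = 1 / (1 + 0.27542 + 0.00027542) = 1/1.2757 = 0.7839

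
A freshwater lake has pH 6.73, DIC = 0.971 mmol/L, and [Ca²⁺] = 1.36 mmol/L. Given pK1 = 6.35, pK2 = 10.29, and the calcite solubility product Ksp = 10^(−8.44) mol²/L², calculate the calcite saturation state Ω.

Ω = 0.0707

α₂ = 1 / (1 + [H⁺]/K2 + [H⁺]²/(K1K2)) = 1 / (1 + 10^+3.56 + 10^+3.18)
   = 1 / (1 + 3630.8 + 1513.6) = 1/5145.3 = 0.0001944
[CO3²⁻] = α₂ × DIC = 0.0001944 × 0.971 = 0.0001887 mmol/L = 0.1887 μmol/L
Ksp = 10^(−8.44) = 3.631×10^-9
Ω = [Ca²⁺][CO3²⁻]/Ksp = (1.36×10^-3)(1.887×10^-7) / 3.631×10^-9 = 0.0707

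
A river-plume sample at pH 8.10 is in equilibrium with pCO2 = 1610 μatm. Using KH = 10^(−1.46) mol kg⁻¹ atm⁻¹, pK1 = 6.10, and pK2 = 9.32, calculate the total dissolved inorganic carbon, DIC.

[CO2*] = KH · pCO2 = 10^(−1.46) × 1610×10^-6 = 5.582×10^-5 mol/kg
α₀ = 1/(1 + K1/[H⁺] + K1K2/[H⁺]²) = 1/(1 + 10^+2.00 + 10^+0.78) = 0.009344
DIC = [CO2*]/α₀ = 5.582×10^-5 / 0.009344 = 5.97 mmol/kg

DIC = 5.97 mmol/kg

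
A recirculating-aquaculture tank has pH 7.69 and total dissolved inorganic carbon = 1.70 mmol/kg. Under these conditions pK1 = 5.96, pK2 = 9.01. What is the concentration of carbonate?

α₂ = 1 / (1 + [H⁺]/K2 + [H⁺]²/(K1K2)) = 1 / (1 + 10^+1.32 + 10^-0.41)
   = 1 / (1 + 20.893 + 0.38905) = 1/22.282 = 0.04488
[CO3²⁻] = α₂ × DIC = 0.04488 × 1.70 = 0.0763 mmol/kg

[CO3²⁻] = 0.0763 mmol/kg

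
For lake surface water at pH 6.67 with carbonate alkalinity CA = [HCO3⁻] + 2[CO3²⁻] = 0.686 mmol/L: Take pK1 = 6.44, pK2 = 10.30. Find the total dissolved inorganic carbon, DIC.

DIC = 1.09 mmol/L

CA = [HCO3⁻] + 2[CO3²⁻] = (α₁ + 2α₂)·DIC
At pH 6.67: [H⁺]/K1 = 10^-0.23 = 0.58884, K2/[H⁺] = 10^-3.63 = 0.00023442
α₁ = 1/(1 + 0.58884 + 0.00023442) = 1/1.5891 = 0.6293; α₂ = α₁·K2/[H⁺] = 0.0001475
α₁ + 2α₂ = 0.6296
DIC = CA / (α₁ + 2α₂) = 0.686 / 0.6296 = 1.09 mmol/L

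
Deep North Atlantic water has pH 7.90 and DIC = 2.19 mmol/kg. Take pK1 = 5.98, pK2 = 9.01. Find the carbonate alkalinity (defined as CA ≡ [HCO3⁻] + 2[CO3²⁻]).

CA = [HCO3⁻] + 2[CO3²⁻] = (α₁ + 2α₂)·DIC
At pH 7.90: [H⁺]/K1 = 10^-1.92 = 0.012023, K2/[H⁺] = 10^-1.11 = 0.077625
α₁ = 1/(1 + 0.012023 + 0.077625) = 1/1.0896 = 0.9177; α₂ = α₁·K2/[H⁺] = 0.07124
α₁ + 2α₂ = 1.0602
CA = 1.0602 × 2.19 = 2.32 mmol/kg

CA = 2.32 mmol/kg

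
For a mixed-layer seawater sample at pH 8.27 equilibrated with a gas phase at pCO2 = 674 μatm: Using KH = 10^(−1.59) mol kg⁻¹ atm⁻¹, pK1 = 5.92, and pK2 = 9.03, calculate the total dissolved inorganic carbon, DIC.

[CO2*] = KH · pCO2 = 10^(−1.59) × 674×10^-6 = 1.732×10^-5 mol/kg
α₀ = 1/(1 + K1/[H⁺] + K1K2/[H⁺]²) = 1/(1 + 10^+2.35 + 10^+1.59) = 0.003791
DIC = [CO2*]/α₀ = 1.732×10^-5 / 0.003791 = 4.57 mmol/kg

DIC = 4.57 mmol/kg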